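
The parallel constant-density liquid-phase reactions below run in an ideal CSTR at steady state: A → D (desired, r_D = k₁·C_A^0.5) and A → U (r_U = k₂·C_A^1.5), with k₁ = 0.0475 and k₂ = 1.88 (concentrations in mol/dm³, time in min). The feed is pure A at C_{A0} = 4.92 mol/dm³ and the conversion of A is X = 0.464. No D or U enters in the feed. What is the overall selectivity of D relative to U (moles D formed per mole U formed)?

0.00958

Exit C_A = C_{A0}(1−X) = 4.92×0.536 = 2.637 mol/dm³.
Rates in a CSTR are evaluated at the outlet concentration: r_D = 0.0475×2.637^0.5 = 0.07714, r_U = 1.88×2.637^1.5 = 8.051.
Overall selectivity = C_D/C_U = r_Dτ/(r_Uτ) = r_D/r_U = 0.00958.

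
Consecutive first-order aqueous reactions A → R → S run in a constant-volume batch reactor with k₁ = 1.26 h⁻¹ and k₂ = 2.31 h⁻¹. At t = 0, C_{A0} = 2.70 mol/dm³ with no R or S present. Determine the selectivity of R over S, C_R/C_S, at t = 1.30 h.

0.275

The intermediate concentration in a first-order A→B→C sequence is C_R = k₁C_{A0}(e^(−k₁t) − e^(−k₂t))/(k₂−k₁).
e^(−k₁t) = e^(−1.26×1.30) = e^(−1.638) = 0.1944; e^(−k₂t) = e^(−3.003) = 0.04964.
C_R = 1.26×2.70/(2.31−1.26) × (0.1944−0.04964) = 3.240×0.1447 = 0.4689 mol/dm³.
C_A = C_{A0}e^(−k₁t) = 0.5248 mol/dm³, so C_S = C_{A0}−C_A−C_R = 1.706 mol/dm³; C_R/C_S = 0.275.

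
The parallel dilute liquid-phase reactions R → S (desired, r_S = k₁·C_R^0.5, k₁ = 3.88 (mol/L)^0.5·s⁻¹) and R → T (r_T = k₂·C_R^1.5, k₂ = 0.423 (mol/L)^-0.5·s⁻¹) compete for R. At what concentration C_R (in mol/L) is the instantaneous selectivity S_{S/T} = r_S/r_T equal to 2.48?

3.70 mol/L

S_{S/T} = (k₁/k₂)·C_R⁻¹ ⇒ C_R = (S·k₂/k₁)^(-1).
= (2.48×0.423/3.88)^(-1) = (0.2704)^(-1) = 3.70 mol/L.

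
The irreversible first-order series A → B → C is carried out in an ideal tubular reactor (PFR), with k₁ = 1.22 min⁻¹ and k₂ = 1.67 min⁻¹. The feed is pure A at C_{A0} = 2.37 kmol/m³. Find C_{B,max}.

Evaluating C_B at τ_opt = ln(k₂/k₁)/(k₂−k₁) gives C_{B,max}/C_{A0} = (k₁/k₂)^[k₂/(k₂−k₁)].
= (1.22/1.67)^(1.67/(1.67−1.22)) = (0.7305)^(3.711) = 0.3119.
C_{B,max} = 0.3119×2.37 = 0.739 kmol/m³.

0.739 kmol/m³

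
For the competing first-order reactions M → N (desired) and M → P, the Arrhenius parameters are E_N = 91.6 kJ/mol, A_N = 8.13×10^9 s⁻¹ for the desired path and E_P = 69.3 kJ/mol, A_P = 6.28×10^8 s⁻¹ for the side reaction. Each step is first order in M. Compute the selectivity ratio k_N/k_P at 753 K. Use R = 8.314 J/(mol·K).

0.367

k_N/k_P = (A_N/A_P)·exp[−(E_N−E_P)/(RT)] = (A_N/A_P)·exp[(E_P−E_N)/(RT)].
(E_P−E_N)/(RT) = (69.3−91.6)×10³/(8.314×753) = -22300/6260 = -3.562.
k_N/k_P = (8.13×10^9/6.28×10^8)·exp(-3.562) = 12.95 × 0.02838 = 0.367.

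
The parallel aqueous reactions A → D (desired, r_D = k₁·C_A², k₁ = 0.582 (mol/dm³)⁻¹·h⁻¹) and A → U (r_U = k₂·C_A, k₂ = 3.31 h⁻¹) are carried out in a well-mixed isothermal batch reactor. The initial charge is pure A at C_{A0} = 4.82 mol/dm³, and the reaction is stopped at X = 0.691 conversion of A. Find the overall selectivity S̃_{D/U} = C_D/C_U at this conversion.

0.536

C_A = C_{A0}(1−X) = 1.489 mol/dm³.
Along a PFR/batch, dC_U/dC_A = −r_U/(r_D+r_U) = −k₂/(k₂+k₁·C_A).
Integrating from C_{A0} to C_A: C_U = (3.31/0.582)·ln[(3.31+0.582·4.82)/(3.31+0.582·1.49)] = 5.687·ln(6.115/4.177) = 2.168 mol/dm³.
Then C_D = (C_{A0}−C_A) − C_U = 3.331 − 2.168 = 1.162 mol/dm³.
S̃_{D/U} = C_D/C_U = 1.162/2.168 = 0.536.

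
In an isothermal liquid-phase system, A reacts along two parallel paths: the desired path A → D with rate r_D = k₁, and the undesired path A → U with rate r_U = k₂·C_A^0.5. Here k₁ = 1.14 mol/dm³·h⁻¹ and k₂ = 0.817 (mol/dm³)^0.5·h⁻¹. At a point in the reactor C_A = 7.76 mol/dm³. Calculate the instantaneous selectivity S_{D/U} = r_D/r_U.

S_{D/U} = r_D/r_U = (k₁)/(k₂·C_A^0.5) = (k₁/k₂)·C_A^-0.5.
= (1.14) / (0.817×7.760^0.5) = 1.140/2.276 = 0.501.
The undesired path is higher order in A, so low C_A (CSTR or dilute feed) favours D.

0.501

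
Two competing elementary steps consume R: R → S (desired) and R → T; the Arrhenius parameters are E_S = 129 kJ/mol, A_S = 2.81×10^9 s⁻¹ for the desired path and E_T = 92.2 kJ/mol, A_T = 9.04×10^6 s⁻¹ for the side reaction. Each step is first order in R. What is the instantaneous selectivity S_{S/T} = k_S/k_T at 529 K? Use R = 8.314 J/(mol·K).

With equal orders, S_{S/T} = k_S/k_T = (A_S/A_T)·exp[(E_T−E_S)/(RT)].
(E_T−E_S)/(RT) = (92.2−129)×10³/(8.314×529) = -36800/4398 = -8.367.
k_S/k_T = (2.81×10^9/9.04×10^6)·exp(-8.367) = 310.8 × 2.324×10^-4 = 0.0722.

0.0722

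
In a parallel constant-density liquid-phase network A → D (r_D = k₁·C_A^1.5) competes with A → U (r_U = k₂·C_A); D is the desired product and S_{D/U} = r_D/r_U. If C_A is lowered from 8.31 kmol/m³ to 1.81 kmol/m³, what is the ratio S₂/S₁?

0.467

S_{D/U} = (k₁/k₂)·C_A^0.5, so S₂/S₁ = (C_{A,2}/C_{A,1})^0.5.
= (1.81/8.31)^0.5 = (0.2178)^0.5 = 0.467.
Selectivity toward D falls as C_A falls — high-concentration operation is favoured.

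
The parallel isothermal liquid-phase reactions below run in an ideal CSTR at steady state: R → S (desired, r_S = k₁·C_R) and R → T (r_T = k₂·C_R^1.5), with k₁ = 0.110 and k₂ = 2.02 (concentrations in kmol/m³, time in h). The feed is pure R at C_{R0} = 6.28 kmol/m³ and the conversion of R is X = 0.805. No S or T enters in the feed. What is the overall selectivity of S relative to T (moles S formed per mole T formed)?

0.0492

Exit C_R = C_{R0}(1−X) = 6.28×0.195 = 1.225 kmol/m³.
A CSTR operates uniformly at the exit composition, giving r_S = 0.1347 and r_T = 2.737 (each k·C_R^n at C_R = 1.225).
Overall selectivity = C_S/C_T = r_Sτ/(r_Tτ) = r_S/r_T = 0.0492.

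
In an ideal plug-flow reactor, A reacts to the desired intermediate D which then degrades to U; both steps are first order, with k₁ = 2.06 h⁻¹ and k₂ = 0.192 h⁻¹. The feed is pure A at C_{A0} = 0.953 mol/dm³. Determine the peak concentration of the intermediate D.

0.747 mol/dm³

At the optimum, C_{D,max}/C_{A0} = (k₁/k₂)^[k₂/(k₂−k₁)].
= (2.06/0.192)^(0.192/(0.192−2.06)) = (10.73)^(-0.1028) = 0.7836.
C_{D,max} = 0.7836×0.953 = 0.747 mol/dm³.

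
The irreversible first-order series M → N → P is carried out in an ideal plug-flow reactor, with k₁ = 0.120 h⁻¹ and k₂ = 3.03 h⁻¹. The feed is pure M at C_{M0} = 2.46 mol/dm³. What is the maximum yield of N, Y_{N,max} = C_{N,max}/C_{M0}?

0.0347

Evaluating C_N at τ_opt = ln(k₂/k₁)/(k₂−k₁) gives C_{N,max}/C_{M0} = (k₁/k₂)^[k₂/(k₂−k₁)].
= (0.120/3.03)^(3.03/(3.03−0.120)) = (0.03960)^(1.041) = 0.03467.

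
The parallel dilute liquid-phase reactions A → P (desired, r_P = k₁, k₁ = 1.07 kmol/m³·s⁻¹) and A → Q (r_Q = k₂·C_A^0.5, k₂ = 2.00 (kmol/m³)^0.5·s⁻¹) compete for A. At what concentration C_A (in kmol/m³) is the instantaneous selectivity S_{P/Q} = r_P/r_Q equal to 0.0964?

30.8 kmol/m³

S_{P/Q} = (k₁/k₂)·C_A^-0.5 ⇒ C_A = (S·k₂/k₁)^(-2).
= (0.0964×2.00/1.07)^(-2) = (0.1802)^(-2) = 30.8 kmol/m³.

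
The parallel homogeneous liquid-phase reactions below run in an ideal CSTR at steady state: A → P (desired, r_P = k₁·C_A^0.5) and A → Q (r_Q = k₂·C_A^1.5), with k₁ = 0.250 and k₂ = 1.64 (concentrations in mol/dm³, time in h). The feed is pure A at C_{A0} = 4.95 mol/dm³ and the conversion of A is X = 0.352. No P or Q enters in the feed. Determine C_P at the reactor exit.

Exit C_A = C_{A0}(1−X) = 4.95×0.648 = 3.208 mol/dm³.
A CSTR operates uniformly at the exit composition, giving r_P = 0.4477 and r_Q = 9.421 (each k·C_A^n at C_A = 3.208).
Fraction of consumed A going to P: r_P/(r_P+r_Q) = 0.04537.
C_P = 0.04537·C_{A0}·X = 0.04537×4.95×0.352 = 0.0790 mol/dm³.

0.0790 mol/dm³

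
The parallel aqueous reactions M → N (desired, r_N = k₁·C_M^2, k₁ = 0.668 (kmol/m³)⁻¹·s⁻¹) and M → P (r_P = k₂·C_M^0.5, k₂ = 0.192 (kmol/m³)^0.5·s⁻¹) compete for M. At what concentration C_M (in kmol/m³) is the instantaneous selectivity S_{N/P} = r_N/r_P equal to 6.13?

1.46 kmol/m³

S_{N/P} = (k₁/k₂)·C_M^1.5 ⇒ C_M = (S·k₂/k₁)^(1/1.5).
= (6.13×0.192/0.668)^(0.6667) = (1.762)^(0.6667) = 1.46 kmol/m³.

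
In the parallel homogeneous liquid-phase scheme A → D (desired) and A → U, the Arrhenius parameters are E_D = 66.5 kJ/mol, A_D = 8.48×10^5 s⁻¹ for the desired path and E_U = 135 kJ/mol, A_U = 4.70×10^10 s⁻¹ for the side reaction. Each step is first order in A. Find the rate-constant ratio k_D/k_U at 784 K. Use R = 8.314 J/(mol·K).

k_D/k_U = (A_D/A_U)·exp[−(E_D−E_U)/(RT)] = (A_D/A_U)·exp[(E_U−E_D)/(RT)].
(E_U−E_D)/(RT) = (135−66.5)×10³/(8.314×784) = 68500/6518 = 10.51.
k_D/k_U = (8.48×10^5/4.70×10^10)·exp(10.51) = 1.804×10^-5 × 36647 = 0.661.
Since E_D < E_U, lowering the temperature improves selectivity toward D.

0.661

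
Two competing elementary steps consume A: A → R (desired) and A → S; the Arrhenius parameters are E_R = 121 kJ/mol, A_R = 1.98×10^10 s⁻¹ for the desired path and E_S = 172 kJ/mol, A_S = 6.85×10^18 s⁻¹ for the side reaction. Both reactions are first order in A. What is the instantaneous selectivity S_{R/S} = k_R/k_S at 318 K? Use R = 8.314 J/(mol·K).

0.689

With equal orders, S_{R/S} = k_R/k_S = (A_R/A_S)·exp[(E_S−E_R)/(RT)].
(E_S−E_R)/(RT) = (172−121)×10³/(8.314×318) = 51000/2644 = 19.29.
k_R/k_S = (1.98×10^10/6.85×10^18)·exp(19.29) = 2.891×10^-9 × 2.385×10^8 = 0.689.
Since E_R < E_S, lowering the temperature improves selectivity toward R.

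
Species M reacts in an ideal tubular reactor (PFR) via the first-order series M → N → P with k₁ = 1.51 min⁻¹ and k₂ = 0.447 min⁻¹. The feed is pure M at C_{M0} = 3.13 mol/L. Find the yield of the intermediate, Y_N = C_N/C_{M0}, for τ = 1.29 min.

The intermediate concentration in a first-order A→B→C sequence is C_N = k₁C_{M0}(e^(−k₁τ) − e^(−k₂τ))/(k₂−k₁).
e^(−k₁τ) = e^(−1.51×1.29) = e^(−1.948) = 0.1426; e^(−k₂τ) = e^(−0.5766) = 0.5618.
C_N = 1.51×3.13/(0.447−1.51) × (0.1426−0.5618) = (-4.446)×(-0.4192) = 1.864 mol/L.
Y_N = C_N/C_{M0} = 1.864/3.13 = 0.595.

0.595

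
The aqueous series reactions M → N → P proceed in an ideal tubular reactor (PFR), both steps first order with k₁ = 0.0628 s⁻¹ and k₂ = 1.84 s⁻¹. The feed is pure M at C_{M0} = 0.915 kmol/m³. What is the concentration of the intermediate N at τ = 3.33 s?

0.0262 kmol/m³

Solving the coupled first-order balances gives C_N(τ) = [k₁/(k₂−k₁)]·C_{M0}·(e^(−k₁τ) − e^(−k₂τ)).
e^(−k₁τ) = e^(−0.0628×3.33) = e^(−0.2091) = 0.8113; e^(−k₂τ) = e^(−6.127) = 0.002183.
C_N = 0.0628×0.915/(1.84−0.0628) × (0.8113−0.002183) = 0.03233×0.8091 = 0.02616 kmol/m³.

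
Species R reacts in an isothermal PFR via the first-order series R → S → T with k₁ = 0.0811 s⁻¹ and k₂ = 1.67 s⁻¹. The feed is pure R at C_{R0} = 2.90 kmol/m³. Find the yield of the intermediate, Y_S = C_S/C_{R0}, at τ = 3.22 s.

0.0391

Solving the coupled first-order balances gives C_S(τ) = [k₁/(k₂−k₁)]·C_{R0}·(e^(−k₁τ) − e^(−k₂τ)).
e^(−k₁τ) = e^(−0.0811×3.22) = e^(−0.2611) = 0.7702; e^(−k₂τ) = e^(−5.377) = 0.004620.
C_S = 0.0811×2.90/(1.67−0.0811) × (0.7702−0.004620) = 0.1480×0.7656 = 0.1133 kmol/m³.
Y_S = C_S/C_{R0} = 0.1133/2.90 = 0.0391.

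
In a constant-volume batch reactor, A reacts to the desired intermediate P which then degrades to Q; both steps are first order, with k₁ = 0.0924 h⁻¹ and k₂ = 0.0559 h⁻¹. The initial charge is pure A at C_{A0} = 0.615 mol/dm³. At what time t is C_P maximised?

13.8 h

The intermediate peaks when r₁ = r₂, i.e. k₁e^(−k₁t) = k₂e^(−k₂t), giving t_opt = ln(k₂/k₁)/(k₂−k₁).
= ln(0.0559/0.0924)/(0.0559−0.0924) = ln(0.6050)/-0.03650 = -0.5026/-0.03650 = 13.8 h.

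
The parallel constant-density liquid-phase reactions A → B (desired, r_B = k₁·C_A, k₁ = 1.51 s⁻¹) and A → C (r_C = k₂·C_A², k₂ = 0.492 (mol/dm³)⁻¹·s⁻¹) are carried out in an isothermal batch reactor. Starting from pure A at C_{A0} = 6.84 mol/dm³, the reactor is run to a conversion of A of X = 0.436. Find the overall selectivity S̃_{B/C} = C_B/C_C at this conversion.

C_A = C_{A0}(1−X) = 3.858 mol/dm³.
Along a PFR/batch, dC_B/dC_A = −r_B/(r_B+r_C) = −k₁/(k₁+k₂·C_A).
Integrating from C_{A0} to C_A: C_B = (1.51/0.492)·ln[(1.51+0.492·6.84)/(1.51+0.492·3.86)] = 3.069·ln(4.875/3.408) = 1.099 mol/dm³.
C_C = (C_{A0}−C_A)−C_B = 1.883 mol/dm³; S̃_{B/C} = 1.099/1.883 = 0.583.

0.583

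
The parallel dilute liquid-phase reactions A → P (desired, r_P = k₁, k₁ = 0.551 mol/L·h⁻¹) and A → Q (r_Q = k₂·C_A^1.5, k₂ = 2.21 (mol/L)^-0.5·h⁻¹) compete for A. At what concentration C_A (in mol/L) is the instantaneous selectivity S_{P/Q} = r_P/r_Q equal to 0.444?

0.681 mol/L

S_{P/Q} = (k₁/k₂)·C_A^-1.5 ⇒ C_A = (S·k₂/k₁)^(1/(-1.5)).
= (0.444×2.21/0.551)^(-0.6667) = (1.781)^(-0.6667) = 0.681 mol/L.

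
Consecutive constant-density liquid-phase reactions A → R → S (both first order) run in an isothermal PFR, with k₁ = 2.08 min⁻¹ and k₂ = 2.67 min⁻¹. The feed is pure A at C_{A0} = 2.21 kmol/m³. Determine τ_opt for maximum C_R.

0.423 min

The intermediate peaks when r₁ = r₂, i.e. k₁e^(−k₁τ) = k₂e^(−k₂τ), giving τ_opt = ln(k₂/k₁)/(k₂−k₁).
= ln(2.67/2.08)/(2.67−2.08) = ln(1.284)/0.5900 = 0.2497/0.5900 = 0.423 min.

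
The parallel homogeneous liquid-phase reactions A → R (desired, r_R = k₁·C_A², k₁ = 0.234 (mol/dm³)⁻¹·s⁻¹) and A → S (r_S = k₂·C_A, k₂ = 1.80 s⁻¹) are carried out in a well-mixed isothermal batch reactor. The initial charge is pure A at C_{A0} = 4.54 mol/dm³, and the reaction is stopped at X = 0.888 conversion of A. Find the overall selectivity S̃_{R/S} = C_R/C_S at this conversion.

0.311

C_A = C_{A0}(1−X) = 0.5085 mol/dm³.
Along a PFR/batch, dC_S/dC_A = −r_S/(r_R+r_S) = −k₂/(k₂+k₁·C_A).
Integrating from C_{A0} to C_A: C_S = (1.80/0.234)·ln[(1.80+0.234·4.54)/(1.80+0.234·0.508)] = 7.692·ln(2.862/1.919) = 3.076 mol/dm³.
Then C_R = (C_{A0}−C_A) − C_S = 4.032 − 3.076 = 0.9557 mol/dm³.
S̃_{R/S} = C_R/C_S = 0.9557/3.076 = 0.311.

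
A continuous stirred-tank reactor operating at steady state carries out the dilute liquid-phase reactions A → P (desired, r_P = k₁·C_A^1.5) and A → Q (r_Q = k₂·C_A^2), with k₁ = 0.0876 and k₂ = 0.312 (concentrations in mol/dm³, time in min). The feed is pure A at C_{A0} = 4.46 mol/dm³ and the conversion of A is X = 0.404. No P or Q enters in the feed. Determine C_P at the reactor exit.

Exit C_A = C_{A0}(1−X) = 4.46×0.596 = 2.658 mol/dm³.
Rates in a CSTR are evaluated at the outlet concentration: r_P = 0.0876×2.658^1.5 = 0.3796, r_Q = 0.312×2.658^2 = 2.205.
Fraction of consumed A going to P: r_P/(r_P+r_Q) = 0.1469.
C_P = 0.1469·C_{A0}·X = 0.1469×4.46×0.404 = 0.265 mol/dm³.

0.265 mol/dm³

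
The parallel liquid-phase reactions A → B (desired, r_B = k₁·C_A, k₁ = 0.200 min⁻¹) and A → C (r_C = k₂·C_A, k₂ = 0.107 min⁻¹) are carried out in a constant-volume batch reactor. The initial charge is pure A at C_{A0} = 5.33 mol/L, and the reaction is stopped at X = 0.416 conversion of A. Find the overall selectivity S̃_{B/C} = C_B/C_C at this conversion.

1.87

C_A = C_{A0}(1−X) = 3.113 mol/L.
Both paths are first order in A, so the instantaneous fraction to B is constant: dC_B/d(−C_A) = k₁/(k₁+k₂) = 0.6515.
C_B = 0.6515·(C_{A0}−C_A) = 0.6515×2.217 = 1.44 mol/L.
C_C = (C_{A0}−C_A)−C_B = 0.7728 mol/L; S̃_{B/C} = 1.444/0.7728 = 1.87.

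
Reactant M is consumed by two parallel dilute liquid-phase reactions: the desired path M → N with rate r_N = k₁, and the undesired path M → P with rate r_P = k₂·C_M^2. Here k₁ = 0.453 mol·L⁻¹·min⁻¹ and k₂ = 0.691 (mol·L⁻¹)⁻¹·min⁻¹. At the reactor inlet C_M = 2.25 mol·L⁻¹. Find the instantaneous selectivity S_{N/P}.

S_{N/P} = r_N/r_P = (k₁)/(k₂·C_M^2) = (k₁/k₂)·C_M^-2.
= (0.453) / (0.691×2.250^2) = 0.4530/3.498 = 0.129.
The undesired path is higher order in M, so low C_M (CSTR or dilute feed) favours N.

0.129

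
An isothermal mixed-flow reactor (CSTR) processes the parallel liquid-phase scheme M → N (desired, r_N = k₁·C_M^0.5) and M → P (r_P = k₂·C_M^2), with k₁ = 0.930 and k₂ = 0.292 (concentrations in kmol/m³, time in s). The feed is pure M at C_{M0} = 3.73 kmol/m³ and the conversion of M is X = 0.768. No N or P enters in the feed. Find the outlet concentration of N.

Exit C_M = C_{M0}(1−X) = 3.73×0.232 = 0.8654 kmol/m³.
In a CSTR the entire volume is at exit conditions, so r_N = 0.930×0.8654^0.5 = 0.8651 and r_P = 0.292×0.8654^2 = 0.2187.
Fraction of consumed M going to N: r_N/(r_N+r_P) = 0.7982.
C_N = 0.7982·C_{M0}·X = 0.7982×3.73×0.768 = 2.29 kmol/m³.

2.29 kmol/m³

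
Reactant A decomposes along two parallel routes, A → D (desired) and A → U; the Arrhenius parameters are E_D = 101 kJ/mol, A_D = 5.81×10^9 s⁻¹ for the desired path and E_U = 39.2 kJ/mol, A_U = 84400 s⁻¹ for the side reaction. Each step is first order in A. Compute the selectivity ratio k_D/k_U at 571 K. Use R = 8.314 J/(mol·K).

0.153

With equal orders, S_{D/U} = k_D/k_U = (A_D/A_U)·exp[(E_U−E_D)/(RT)].
(E_U−E_D)/(RT) = (39.2−101)×10³/(8.314×571) = -61800/4747 = -13.02.
k_D/k_U = (5.81×10^9/84400)·exp(-13.02) = 68839 × 2.220×10^-6 = 0.153.
Since E_D > E_U, raising the temperature improves selectivity toward D.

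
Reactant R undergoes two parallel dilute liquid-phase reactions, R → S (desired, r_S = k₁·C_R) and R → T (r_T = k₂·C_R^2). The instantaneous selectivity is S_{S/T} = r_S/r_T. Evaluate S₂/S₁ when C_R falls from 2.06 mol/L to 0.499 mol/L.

4.13

S_{S/T} = (k₁/k₂)·C_R⁻¹, so S₂/S₁ = (C_{R,2}/C_{R,1})⁻¹.
= 2.06/0.499 = 4.13.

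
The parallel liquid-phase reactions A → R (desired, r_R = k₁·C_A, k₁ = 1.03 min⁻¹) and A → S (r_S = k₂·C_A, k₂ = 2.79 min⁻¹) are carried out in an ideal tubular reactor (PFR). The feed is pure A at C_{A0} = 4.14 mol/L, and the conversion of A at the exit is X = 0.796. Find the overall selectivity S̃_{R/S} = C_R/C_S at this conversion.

0.369

C_A = C_{A0}(1−X) = 0.8446 mol/L.
Both paths are first order in A, so the instantaneous fraction to R is constant: dC_R/d(−C_A) = k₁/(k₁+k₂) = 0.2696.
C_R = 0.2696·(C_{A0}−C_A) = 0.2696×3.295 = 0.889 mol/L.
C_S = (C_{A0}−C_A)−C_R = 2.407 mol/L; S̃_{R/S} = 0.8886/2.407 = 0.369.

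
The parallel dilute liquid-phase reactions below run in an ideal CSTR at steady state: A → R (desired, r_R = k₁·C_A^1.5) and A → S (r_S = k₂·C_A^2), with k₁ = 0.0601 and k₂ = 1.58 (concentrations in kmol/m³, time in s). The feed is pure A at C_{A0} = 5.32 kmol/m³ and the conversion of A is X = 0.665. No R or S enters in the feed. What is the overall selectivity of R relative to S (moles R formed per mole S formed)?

0.0285

Exit C_A = C_{A0}(1−X) = 5.32×0.335 = 1.782 kmol/m³.
A CSTR operates uniformly at the exit composition, giving r_R = 0.1430 and r_S = 5.018 (each k·C_A^n at C_A = 1.782).
Overall selectivity = C_R/C_S = r_Rτ/(r_Sτ) = r_R/r_S = 0.0285.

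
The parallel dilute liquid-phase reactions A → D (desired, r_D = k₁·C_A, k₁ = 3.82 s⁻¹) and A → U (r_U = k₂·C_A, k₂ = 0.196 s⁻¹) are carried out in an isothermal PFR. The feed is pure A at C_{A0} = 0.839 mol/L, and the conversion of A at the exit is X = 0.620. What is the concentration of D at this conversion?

C_A = C_{A0}(1−X) = 0.3188 mol/L.
Both paths are first order in A, so the instantaneous fraction to D is constant: dC_D/d(−C_A) = k₁/(k₁+k₂) = 0.9512.
C_D = 0.9512·(C_{A0}−C_A) = 0.9512×0.5202 = 0.495 mol/L.

0.495 mol/L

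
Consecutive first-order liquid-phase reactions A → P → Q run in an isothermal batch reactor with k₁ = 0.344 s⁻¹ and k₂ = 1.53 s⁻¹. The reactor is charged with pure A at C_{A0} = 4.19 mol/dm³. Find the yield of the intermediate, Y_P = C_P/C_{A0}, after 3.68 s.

Solving the coupled first-order balances gives C_P(t) = [k₁/(k₂−k₁)]·C_{A0}·(e^(−k₁t) − e^(−k₂t)).
e^(−k₁t) = e^(−0.344×3.68) = e^(−1.266) = 0.2820; e^(−k₂t) = e^(−5.630) = 0.003587.
C_P = 0.344×4.19/(1.53−0.344) × (0.2820−0.003587) = 1.215×0.2784 = 0.3383 mol/dm³.
Y_P = C_P/C_{A0} = 0.3383/4.19 = 0.0807.

0.0807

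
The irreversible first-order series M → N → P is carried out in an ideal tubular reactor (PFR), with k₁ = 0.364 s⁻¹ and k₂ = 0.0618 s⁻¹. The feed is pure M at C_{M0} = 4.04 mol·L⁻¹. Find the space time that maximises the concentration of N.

5.87 s

The intermediate peaks when r₁ = r₂, i.e. k₁e^(−k₁τ) = k₂e^(−k₂τ), giving τ_opt = ln(k₂/k₁)/(k₂−k₁).
= ln(0.0618/0.364)/(0.0618−0.364) = ln(0.1698)/-0.3022 = -1.773/-0.3022 = 5.87 s.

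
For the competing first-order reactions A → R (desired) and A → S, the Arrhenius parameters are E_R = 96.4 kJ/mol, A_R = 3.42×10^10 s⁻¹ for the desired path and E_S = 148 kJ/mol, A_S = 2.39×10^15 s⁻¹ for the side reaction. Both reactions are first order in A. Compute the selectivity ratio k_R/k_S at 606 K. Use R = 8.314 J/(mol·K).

k_R/k_S = (A_R/A_S)·exp[−(E_R−E_S)/(RT)] = (A_R/A_S)·exp[(E_S−E_R)/(RT)].
(E_S−E_R)/(RT) = (148−96.4)×10³/(8.314×606) = 51600/5038 = 10.24.
k_R/k_S = (3.42×10^10/2.39×10^15)·exp(10.24) = 1.431×10^-5 × 28045 = 0.401.
Since E_R < E_S, lowering the temperature improves selectivity toward R.

0.401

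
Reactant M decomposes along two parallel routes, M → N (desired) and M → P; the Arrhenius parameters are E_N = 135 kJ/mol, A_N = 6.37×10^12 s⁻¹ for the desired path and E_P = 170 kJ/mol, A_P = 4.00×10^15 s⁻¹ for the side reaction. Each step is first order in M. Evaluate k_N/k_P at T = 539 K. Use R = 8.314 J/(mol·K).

3.93

k_N/k_P = (A_N/A_P)·exp[−(E_N−E_P)/(RT)] = (A_N/A_P)·exp[(E_P−E_N)/(RT)].
(E_P−E_N)/(RT) = (170−135)×10³/(8.314×539) = 35000/4481 = 7.810.
k_N/k_P = (6.37×10^12/4.00×10^15)·exp(7.810) = 0.001592 × 2466 = 3.93.
Since E_N < E_P, lowering the temperature improves selectivity toward N.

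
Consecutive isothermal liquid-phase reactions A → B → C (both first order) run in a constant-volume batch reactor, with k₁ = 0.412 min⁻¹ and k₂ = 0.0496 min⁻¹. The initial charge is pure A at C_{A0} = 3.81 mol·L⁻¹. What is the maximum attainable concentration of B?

2.85 mol·L⁻¹

At the optimum, C_{B,max}/C_{A0} = (k₁/k₂)^[k₂/(k₂−k₁)].
= (0.412/0.0496)^(0.0496/(0.0496−0.412)) = (8.306)^(-0.1369) = 0.7485.
C_{B,max} = 0.7485×3.81 = 2.85 mol·L⁻¹.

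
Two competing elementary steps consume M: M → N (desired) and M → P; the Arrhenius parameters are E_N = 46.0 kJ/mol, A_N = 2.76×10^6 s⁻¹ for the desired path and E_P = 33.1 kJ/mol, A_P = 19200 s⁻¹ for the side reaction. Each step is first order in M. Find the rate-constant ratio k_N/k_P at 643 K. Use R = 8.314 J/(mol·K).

With equal orders, S_{N/P} = k_N/k_P = (A_N/A_P)·exp[(E_P−E_N)/(RT)].
(E_P−E_N)/(RT) = (33.1−46.0)×10³/(8.314×643) = -12900/5346 = -2.413.
k_N/k_P = (2.76×10^6/19200)·exp(-2.413) = 143.8 × 0.08954 = 12.9.

12.9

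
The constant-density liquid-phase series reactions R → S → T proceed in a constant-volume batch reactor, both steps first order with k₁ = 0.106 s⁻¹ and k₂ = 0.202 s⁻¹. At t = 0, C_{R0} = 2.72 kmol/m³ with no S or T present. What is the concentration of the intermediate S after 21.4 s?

0.271 kmol/m³

Solving the coupled first-order balances gives C_S(t) = [k₁/(k₂−k₁)]·C_{R0}·(e^(−k₁t) − e^(−k₂t)).
e^(−k₁t) = e^(−0.106×21.4) = e^(−2.268) = 0.1035; e^(−k₂t) = e^(−4.323) = 0.01326.
C_S = 0.106×2.72/(0.202−0.106) × (0.1035−0.01326) = 3.003×0.09021 = 0.2709 kmol/m³.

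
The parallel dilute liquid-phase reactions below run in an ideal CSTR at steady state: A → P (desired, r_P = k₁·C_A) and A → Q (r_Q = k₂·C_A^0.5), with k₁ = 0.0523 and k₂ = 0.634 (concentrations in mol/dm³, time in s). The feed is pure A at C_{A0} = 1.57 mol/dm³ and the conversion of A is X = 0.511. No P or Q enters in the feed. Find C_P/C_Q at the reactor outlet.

Exit C_A = C_{A0}(1−X) = 1.57×0.489 = 0.7677 mol/dm³.
Rates in a CSTR are evaluated at the outlet concentration: r_P = 0.0523×0.7677 = 0.04015, r_Q = 0.634×0.7677^0.5 = 0.5555.
Overall selectivity = C_P/C_Q = r_Pτ/(r_Qτ) = r_P/r_Q = 0.0723.

0.0723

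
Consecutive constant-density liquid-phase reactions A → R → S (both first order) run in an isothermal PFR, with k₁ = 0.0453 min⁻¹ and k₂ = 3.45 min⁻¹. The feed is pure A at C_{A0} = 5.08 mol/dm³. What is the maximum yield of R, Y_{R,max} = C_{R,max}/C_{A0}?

For a first-order series the maximum intermediate yield is C_{R,max}/C_{A0} = (k₁/k₂)^[k₂/(k₂−k₁)].
= (0.0453/3.45)^(3.45/(3.45−0.0453)) = (0.01313)^(1.013) = 0.01239.

0.0124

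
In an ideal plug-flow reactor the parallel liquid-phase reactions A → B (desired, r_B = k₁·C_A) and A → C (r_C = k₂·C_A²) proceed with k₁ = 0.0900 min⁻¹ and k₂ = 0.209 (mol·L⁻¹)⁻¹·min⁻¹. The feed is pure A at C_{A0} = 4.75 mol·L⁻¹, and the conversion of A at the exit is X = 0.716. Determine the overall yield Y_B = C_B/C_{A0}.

0.0969

C_A = C_{A0}(1−X) = 1.349 mol·L⁻¹.
Along a PFR/batch, dC_B/dC_A = −r_B/(r_B+r_C) = −k₁/(k₁+k₂·C_A).
Integrating from C_{A0} to C_A: C_B = (0.0900/0.209)·ln[(0.0900+0.209·4.75)/(0.0900+0.209·1.35)] = 0.4306·ln(1.083/0.3719) = 0.4601 mol·L⁻¹.
Y_B = C_B/C_{A0} = 0.4601/4.75 = 0.0969.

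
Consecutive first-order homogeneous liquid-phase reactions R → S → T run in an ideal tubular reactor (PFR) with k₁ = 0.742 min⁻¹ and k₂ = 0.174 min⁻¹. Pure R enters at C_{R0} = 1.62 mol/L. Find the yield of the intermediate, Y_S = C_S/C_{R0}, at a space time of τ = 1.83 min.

0.614

For first-order series with pure R initially, C_S(τ) = k₁C_{R0}/(k₂−k₁)·(e^(−k₁τ) − e^(−k₂τ)).
e^(−k₁τ) = e^(−0.742×1.83) = e^(−1.358) = 0.2572; e^(−k₂τ) = e^(−0.3184) = 0.7273.
C_S = 0.742×1.62/(0.174−0.742) × (0.2572−0.7273) = (-2.116)×(-0.4701) = 0.9948 mol/L.
Y_S = C_S/C_{R0} = 0.9948/1.62 = 0.614.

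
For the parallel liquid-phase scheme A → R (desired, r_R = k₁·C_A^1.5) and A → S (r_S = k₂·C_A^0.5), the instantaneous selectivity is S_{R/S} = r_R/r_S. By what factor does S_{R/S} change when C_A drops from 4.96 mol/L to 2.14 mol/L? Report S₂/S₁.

S_{R/S} = (k₁/k₂)·C_A, so S₂/S₁ = (C_{A,2}/C_{A,1}).
= 2.14/4.96 = 0.431.

0.431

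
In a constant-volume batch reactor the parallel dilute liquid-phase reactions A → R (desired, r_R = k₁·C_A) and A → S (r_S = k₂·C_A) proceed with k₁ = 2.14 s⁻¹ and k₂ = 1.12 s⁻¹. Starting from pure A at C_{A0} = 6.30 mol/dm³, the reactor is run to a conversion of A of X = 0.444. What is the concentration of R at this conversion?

C_A = C_{A0}(1−X) = 3.503 mol/dm³.
Both paths are first order in A, so the instantaneous fraction to R is constant: dC_R/d(−C_A) = k₁/(k₁+k₂) = 0.6564.
C_R = 0.6564·(C_{A0}−C_A) = 0.6564×2.797 = 1.84 mol/dm³.

1.84 mol/dm³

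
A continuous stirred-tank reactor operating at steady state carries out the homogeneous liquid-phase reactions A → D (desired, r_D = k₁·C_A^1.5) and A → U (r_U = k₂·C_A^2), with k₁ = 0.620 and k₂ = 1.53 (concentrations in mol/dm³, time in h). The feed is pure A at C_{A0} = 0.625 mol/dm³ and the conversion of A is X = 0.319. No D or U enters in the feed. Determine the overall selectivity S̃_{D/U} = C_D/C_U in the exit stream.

0.621

Exit C_A = C_{A0}(1−X) = 0.625×0.681 = 0.4256 mol/dm³.
In a CSTR the entire volume is at exit conditions, so r_D = 0.620×0.4256^1.5 = 0.1722 and r_U = 1.53×0.4256^2 = 0.2772.
Overall selectivity = C_D/C_U = r_Dτ/(r_Uτ) = r_D/r_U = 0.621.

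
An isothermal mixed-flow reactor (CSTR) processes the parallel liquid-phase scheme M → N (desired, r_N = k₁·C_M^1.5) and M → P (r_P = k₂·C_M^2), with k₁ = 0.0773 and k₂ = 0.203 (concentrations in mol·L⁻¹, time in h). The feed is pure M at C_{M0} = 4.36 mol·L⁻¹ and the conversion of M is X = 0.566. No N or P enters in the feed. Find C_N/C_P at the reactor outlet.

0.277

Exit C_M = C_{M0}(1−X) = 4.36×0.434 = 1.892 mol·L⁻¹.
In a CSTR the entire volume is at exit conditions, so r_N = 0.0773×1.892^1.5 = 0.2012 and r_P = 0.203×1.892^2 = 0.7269.
Overall selectivity = C_N/C_P = r_Nτ/(r_Pτ) = r_N/r_P = 0.277.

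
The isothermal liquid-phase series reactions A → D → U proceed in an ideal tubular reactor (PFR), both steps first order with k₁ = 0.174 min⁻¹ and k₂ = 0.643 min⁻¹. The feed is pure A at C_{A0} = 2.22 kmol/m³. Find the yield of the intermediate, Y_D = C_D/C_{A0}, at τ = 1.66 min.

For first-order series with pure A initially, C_D(τ) = k₁C_{A0}/(k₂−k₁)·(e^(−k₁τ) − e^(−k₂τ)).
e^(−k₁τ) = e^(−0.174×1.66) = e^(−0.2888) = 0.7491; e^(−k₂τ) = e^(−1.067) = 0.3439.
C_D = 0.174×2.22/(0.643−0.174) × (0.7491−0.3439) = 0.8236×0.4052 = 0.3338 kmol/m³.
Y_D = C_D/C_{A0} = 0.3338/2.22 = 0.150.

0.150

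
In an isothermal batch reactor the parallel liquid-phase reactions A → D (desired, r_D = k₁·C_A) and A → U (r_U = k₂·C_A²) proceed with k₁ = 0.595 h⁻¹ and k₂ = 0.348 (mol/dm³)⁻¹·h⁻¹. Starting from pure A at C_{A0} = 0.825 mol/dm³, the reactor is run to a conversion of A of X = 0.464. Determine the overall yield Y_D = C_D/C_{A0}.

0.339

C_A = C_{A0}(1−X) = 0.4422 mol/dm³.
Along a PFR/batch, dC_D/dC_A = −r_D/(r_D+r_U) = −k₁/(k₁+k₂·C_A).
Integrating from C_{A0} to C_A: C_D = (0.595/0.348)·ln[(0.595+0.348·0.825)/(0.595+0.348·0.442)] = 1.710·ln(0.8821/0.7489) = 0.2799 mol/dm³.
Y_D = C_D/C_{A0} = 0.2799/0.825 = 0.339.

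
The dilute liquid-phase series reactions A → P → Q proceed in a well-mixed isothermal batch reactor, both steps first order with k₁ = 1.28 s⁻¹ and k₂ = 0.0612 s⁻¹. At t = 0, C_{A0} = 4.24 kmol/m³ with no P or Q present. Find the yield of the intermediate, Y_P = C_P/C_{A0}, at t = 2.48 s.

Solving the coupled first-order balances gives C_P(t) = [k₁/(k₂−k₁)]·C_{A0}·(e^(−k₁t) − e^(−k₂t)).
e^(−k₁t) = e^(−1.28×2.48) = e^(−3.174) = 0.04182; e^(−k₂t) = e^(−0.1518) = 0.8592.
C_P = 1.28×4.24/(0.0612−1.28) × (0.04182−0.8592) = (-4.453)×(-0.8174) = 3.640 kmol/m³.
Y_P = C_P/C_{A0} = 3.640/4.24 = 0.858.

0.858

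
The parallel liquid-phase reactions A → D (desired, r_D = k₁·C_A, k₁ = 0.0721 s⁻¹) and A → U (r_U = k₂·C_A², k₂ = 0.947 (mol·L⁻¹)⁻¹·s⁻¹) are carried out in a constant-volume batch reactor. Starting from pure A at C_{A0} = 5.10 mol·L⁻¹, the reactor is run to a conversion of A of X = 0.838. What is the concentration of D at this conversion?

0.133 mol·L⁻¹

C_A = C_{A0}(1−X) = 0.8262 mol·L⁻¹.
Along a PFR/batch, dC_D/dC_A = −r_D/(r_D+r_U) = −k₁/(k₁+k₂·C_A).
Integrating from C_{A0} to C_A: C_D = (0.0721/0.947)·ln[(0.0721+0.947·5.10)/(0.0721+0.947·0.826)] = 0.07614·ln(4.902/0.8545) = 0.1330 mol·L⁻¹.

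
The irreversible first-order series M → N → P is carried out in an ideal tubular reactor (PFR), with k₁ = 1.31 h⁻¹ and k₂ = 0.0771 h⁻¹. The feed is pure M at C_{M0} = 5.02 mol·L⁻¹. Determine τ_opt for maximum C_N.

2.30 h

The intermediate peaks when r₁ = r₂, i.e. k₁e^(−k₁τ) = k₂e^(−k₂τ), giving τ_opt = ln(k₂/k₁)/(k₂−k₁).
= ln(0.0771/1.31)/(0.0771−1.31) = ln(0.05885)/-1.233 = -2.833/-1.233 = 2.30 h.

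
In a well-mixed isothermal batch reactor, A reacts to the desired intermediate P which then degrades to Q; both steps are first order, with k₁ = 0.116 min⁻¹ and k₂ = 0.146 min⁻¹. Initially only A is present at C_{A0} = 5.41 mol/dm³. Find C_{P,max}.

1.77 mol/dm³

For a first-order series the maximum intermediate yield is C_{P,max}/C_{A0} = (k₁/k₂)^[k₂/(k₂−k₁)].
= (0.116/0.146)^(0.146/(0.146−0.116)) = (0.7945)^(4.867) = 0.3265.
C_{P,max} = 0.3265×5.41 = 1.77 mol/dm³.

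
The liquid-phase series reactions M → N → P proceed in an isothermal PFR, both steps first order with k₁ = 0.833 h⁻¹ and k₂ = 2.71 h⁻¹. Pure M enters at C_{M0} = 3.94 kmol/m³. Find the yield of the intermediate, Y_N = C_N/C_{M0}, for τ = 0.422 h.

0.171

The intermediate concentration in a first-order A→B→C sequence is C_N = k₁C_{M0}(e^(−k₁τ) − e^(−k₂τ))/(k₂−k₁).
e^(−k₁τ) = e^(−0.833×0.422) = e^(−0.3515) = 0.7036; e^(−k₂τ) = e^(−1.144) = 0.3187.
C_N = 0.833×3.94/(2.71−0.833) × (0.7036−0.3187) = 1.749×0.3850 = 0.6731 kmol/m³.
Y_N = C_N/C_{M0} = 0.6731/3.94 = 0.171.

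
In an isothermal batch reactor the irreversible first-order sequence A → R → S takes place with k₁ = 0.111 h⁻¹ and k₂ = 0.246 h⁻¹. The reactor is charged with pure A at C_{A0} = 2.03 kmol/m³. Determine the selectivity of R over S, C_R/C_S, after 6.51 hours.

For first-order series with pure A initially, C_R(t) = k₁C_{A0}/(k₂−k₁)·(e^(−k₁t) − e^(−k₂t)).
e^(−k₁t) = e^(−0.111×6.51) = e^(−0.7226) = 0.4855; e^(−k₂t) = e^(−1.601) = 0.2016.
C_R = 0.111×2.03/(0.246−0.111) × (0.4855−0.2016) = 1.669×0.2839 = 0.4738 kmol/m³.
C_A = C_{A0}e^(−k₁t) = 0.9855 kmol/m³, so C_S = C_{A0}−C_A−C_R = 0.5706 kmol/m³; C_R/C_S = 0.830.

0.830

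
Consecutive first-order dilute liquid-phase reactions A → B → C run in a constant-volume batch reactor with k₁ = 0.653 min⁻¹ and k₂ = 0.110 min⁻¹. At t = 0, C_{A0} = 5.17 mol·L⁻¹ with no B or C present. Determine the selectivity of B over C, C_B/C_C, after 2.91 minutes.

Solving the coupled first-order balances gives C_B(t) = [k₁/(k₂−k₁)]·C_{A0}·(e^(−k₁t) − e^(−k₂t)).
e^(−k₁t) = e^(−0.653×2.91) = e^(−1.900) = 0.1495; e^(−k₂t) = e^(−0.3201) = 0.7261.
C_B = 0.653×5.17/(0.110−0.653) × (0.1495−0.7261) = (-6.217)×(-0.5765) = 3.585 mol·L⁻¹.
C_A = C_{A0}e^(−k₁t) = 0.7731 mol·L⁻¹, so C_C = C_{A0}−C_A−C_B = 0.8124 mol·L⁻¹; C_B/C_C = 4.41.

4.41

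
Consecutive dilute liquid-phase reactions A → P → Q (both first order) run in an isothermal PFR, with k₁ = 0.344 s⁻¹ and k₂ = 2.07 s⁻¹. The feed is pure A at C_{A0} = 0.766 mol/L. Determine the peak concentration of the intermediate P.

0.0890 mol/L

Evaluating C_P at τ_opt = ln(k₂/k₁)/(k₂−k₁) gives C_{P,max}/C_{A0} = (k₁/k₂)^[k₂/(k₂−k₁)].
= (0.344/2.07)^(2.07/(2.07−0.344)) = (0.1662)^(1.199) = 0.1162.
C_{P,max} = 0.1162×0.766 = 0.0890 mol/L.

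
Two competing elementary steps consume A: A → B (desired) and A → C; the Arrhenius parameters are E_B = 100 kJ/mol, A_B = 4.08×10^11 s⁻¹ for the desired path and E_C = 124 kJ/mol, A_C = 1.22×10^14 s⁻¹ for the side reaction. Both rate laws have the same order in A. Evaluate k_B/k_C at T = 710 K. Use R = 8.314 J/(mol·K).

k_B/k_C = (A_B/A_C)·exp[−(E_B−E_C)/(RT)] = (A_B/A_C)·exp[(E_C−E_B)/(RT)].
(E_C−E_B)/(RT) = (124−100)×10³/(8.314×710) = 24000/5903 = 4.066.
k_B/k_C = (4.08×10^11/1.22×10^14)·exp(4.066) = 0.003344 × 58.31 = 0.195.
Since E_B < E_C, lowering the temperature improves selectivity toward B.

0.195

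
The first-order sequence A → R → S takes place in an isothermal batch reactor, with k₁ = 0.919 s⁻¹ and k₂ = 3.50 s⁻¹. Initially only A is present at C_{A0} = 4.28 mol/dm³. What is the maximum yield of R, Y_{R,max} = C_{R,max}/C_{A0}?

0.163

For a first-order series the maximum intermediate yield is C_{R,max}/C_{A0} = (k₁/k₂)^[k₂/(k₂−k₁)].
= (0.919/3.50)^(3.50/(3.50−0.919)) = (0.2626)^(1.356) = 0.1631.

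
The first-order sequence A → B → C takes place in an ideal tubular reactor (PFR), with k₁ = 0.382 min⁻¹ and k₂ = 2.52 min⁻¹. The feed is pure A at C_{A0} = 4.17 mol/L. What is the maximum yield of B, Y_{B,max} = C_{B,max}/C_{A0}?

At the optimum, C_{B,max}/C_{A0} = (k₁/k₂)^[k₂/(k₂−k₁)].
= (0.382/2.52)^(2.52/(2.52−0.382)) = (0.1516)^(1.179) = 0.1082.

0.108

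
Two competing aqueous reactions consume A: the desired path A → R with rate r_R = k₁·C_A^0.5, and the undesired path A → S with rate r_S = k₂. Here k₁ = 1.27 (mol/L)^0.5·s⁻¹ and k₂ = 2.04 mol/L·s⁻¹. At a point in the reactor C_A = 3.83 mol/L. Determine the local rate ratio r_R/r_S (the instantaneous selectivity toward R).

1.22

S_{R/S} = r_R/r_S = (k₁·C_A^0.5)/(k₂) = (k₁/k₂)·C_A^0.5.
= (1.27×3.830^0.5) / (2.04) = 2.485/2.040 = 1.22.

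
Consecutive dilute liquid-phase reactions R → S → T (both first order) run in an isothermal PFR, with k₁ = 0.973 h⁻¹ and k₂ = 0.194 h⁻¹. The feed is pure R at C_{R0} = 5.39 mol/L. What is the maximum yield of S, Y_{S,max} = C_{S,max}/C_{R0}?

At the optimum, C_{S,max}/C_{R0} = (k₁/k₂)^[k₂/(k₂−k₁)].
= (0.973/0.194)^(0.194/(0.194−0.973)) = (5.015)^(-0.2490) = 0.6693.

0.669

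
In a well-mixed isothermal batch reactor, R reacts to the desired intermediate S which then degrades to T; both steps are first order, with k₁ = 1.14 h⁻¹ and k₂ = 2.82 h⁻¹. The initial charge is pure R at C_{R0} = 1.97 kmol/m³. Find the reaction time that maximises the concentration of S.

For first-order series the maximum of C_S occurs at t_opt = ln(k₂/k₁)/(k₂−k₁).
= ln(2.82/1.14)/(2.82−1.14) = ln(2.474)/1.680 = 0.9057/1.680 = 0.539 h.

0.539 h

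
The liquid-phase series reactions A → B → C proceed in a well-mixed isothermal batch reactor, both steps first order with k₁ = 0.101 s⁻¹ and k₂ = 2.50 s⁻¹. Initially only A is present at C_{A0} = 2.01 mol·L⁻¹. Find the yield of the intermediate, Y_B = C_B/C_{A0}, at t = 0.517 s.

0.0284

For first-order series with pure A initially, C_B(t) = k₁C_{A0}/(k₂−k₁)·(e^(−k₁t) − e^(−k₂t)).
e^(−k₁t) = e^(−0.101×0.517) = e^(−0.05222) = 0.9491; e^(−k₂t) = e^(−1.292) = 0.2746.
C_B = 0.101×2.01/(2.50−0.101) × (0.9491−0.2746) = 0.08462×0.6745 = 0.05708 mol·L⁻¹.
Y_B = C_B/C_{A0} = 0.05708/2.01 = 0.0284.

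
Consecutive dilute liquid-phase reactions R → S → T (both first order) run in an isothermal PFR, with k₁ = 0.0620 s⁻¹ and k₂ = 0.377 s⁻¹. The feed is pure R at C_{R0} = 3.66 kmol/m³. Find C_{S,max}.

0.422 kmol/m³

Evaluating C_S at τ_opt = ln(k₂/k₁)/(k₂−k₁) gives C_{S,max}/C_{R0} = (k₁/k₂)^[k₂/(k₂−k₁)].
= (0.0620/0.377)^(0.377/(0.377−0.0620)) = (0.1645)^(1.197) = 0.1153.
C_{S,max} = 0.1153×3.66 = 0.422 kmol/m³.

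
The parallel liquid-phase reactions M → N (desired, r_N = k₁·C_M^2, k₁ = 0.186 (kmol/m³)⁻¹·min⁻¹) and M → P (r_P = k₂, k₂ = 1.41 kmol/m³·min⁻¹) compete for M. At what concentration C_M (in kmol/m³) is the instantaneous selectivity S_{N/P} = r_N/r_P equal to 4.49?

S_{N/P} = (k₁/k₂)·C_M^2 ⇒ C_M = (S·k₂/k₁)^(0.5).
= (4.49×1.41/0.186)^(0.5) = (34.04)^(0.5) = 5.83 kmol/m³.

5.83 kmol/m³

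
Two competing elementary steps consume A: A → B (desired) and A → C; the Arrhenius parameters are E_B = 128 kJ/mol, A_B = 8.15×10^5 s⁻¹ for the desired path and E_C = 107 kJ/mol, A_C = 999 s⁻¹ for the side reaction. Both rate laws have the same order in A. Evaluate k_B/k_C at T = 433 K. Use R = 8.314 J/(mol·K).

With equal orders, S_{B/C} = k_B/k_C = (A_B/A_C)·exp[(E_C−E_B)/(RT)].
(E_C−E_B)/(RT) = (107−128)×10³/(8.314×433) = -21000/3600 = -5.833.
k_B/k_C = (8.15×10^5/999)·exp(-5.833) = 815.8 × 0.002928 = 2.39.
Since E_B > E_C, raising the temperature improves selectivity toward B.

2.39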